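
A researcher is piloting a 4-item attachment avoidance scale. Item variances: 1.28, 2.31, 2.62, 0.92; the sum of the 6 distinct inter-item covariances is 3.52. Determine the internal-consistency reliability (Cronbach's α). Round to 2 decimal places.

ΣVar(i) = 1.28 + 2.31 + 2.62 + 0.92 = 7.13
Sum of distinct covariances = 3.52
σ²_T = ΣVar(i) + 2·Σcov = 7.13 + 2 × 3.52 = 14.17
α = (4/3)·(1 − 7.13/14.17) = 0.66

α = 0.66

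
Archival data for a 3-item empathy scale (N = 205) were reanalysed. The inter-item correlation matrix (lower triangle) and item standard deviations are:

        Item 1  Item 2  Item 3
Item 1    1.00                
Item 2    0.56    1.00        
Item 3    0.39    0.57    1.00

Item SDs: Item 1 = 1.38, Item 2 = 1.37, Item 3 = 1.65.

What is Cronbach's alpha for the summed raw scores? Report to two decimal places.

Σσ²ᵢ = 1.38² + 1.37² + 1.65² = 6.5038
Covariances σ_ij = r_ij · s_i · s_j:
  σ(Item 1,Item 2) = 0.56 × 1.38 × 1.37 = 1.0587
  σ(Item 1,Item 3) = 0.39 × 1.38 × 1.65 = 0.8880
  σ(Item 2,Item 3) = 0.57 × 1.37 × 1.65 = 1.2885
σ²_T = Σσ²ᵢ + 2·Σσ_ij = 6.5038 + 2 × 3.2352 = 12.9742
α = (3/2)·(1 − 6.5038/12.9742) = 0.75

Cronbach's alpha = 0.75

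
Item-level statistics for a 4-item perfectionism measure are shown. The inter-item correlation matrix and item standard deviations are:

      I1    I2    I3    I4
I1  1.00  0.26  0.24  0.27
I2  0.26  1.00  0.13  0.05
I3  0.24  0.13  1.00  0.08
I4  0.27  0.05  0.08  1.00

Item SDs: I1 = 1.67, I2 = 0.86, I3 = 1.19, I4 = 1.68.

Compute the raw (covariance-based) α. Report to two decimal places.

Σσ²ᵢ = 1.67² + 0.86² + 1.19² + 1.68² = 7.7670
Covariances σ_ij = r_ij · s_i · s_j:
  σ(I1,I2) = 0.26 × 1.67 × 0.86 = 0.3734
  σ(I1,I3) = 0.24 × 1.67 × 1.19 = 0.4770
  σ(I1,I4) = 0.27 × 1.67 × 1.68 = 0.7575
  σ(I2,I3) = 0.13 × 0.86 × 1.19 = 0.1330
  σ(I2,I4) = 0.05 × 0.86 × 1.68 = 0.0722
  σ(I3,I4) = 0.08 × 1.19 × 1.68 = 0.1599
σ²_T = Σσ²ᵢ + 2·Σσ_ij = 7.7670 + 2 × 1.9730 = 11.7130
α = (4/3)·(1 − 7.7670/11.7130) = 0.45

α = 0.45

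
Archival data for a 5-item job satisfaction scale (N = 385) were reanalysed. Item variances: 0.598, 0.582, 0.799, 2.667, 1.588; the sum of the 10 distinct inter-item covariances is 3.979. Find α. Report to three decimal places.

α = 0.701

Σσᵢ² = 0.598 + 0.582 + 0.799 + 2.667 + 1.588 = 6.234
Sum of distinct covariances = 3.979
Var(T) = Σσᵢ² + 2·Σcov = 6.234 + 2 × 3.979 = 14.192
α = (5/4)·(1 − 6.234/14.192) = 0.701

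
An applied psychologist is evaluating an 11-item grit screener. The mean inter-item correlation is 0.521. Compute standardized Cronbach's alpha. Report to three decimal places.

Standardized α = k·r̄ / (1 + (k−1)·r̄) = 11 × 0.521 / (1 + 10 × 0.521)
  = 5.7310 / 6.2100 = 0.923

standardized Cronbach's alpha = 0.923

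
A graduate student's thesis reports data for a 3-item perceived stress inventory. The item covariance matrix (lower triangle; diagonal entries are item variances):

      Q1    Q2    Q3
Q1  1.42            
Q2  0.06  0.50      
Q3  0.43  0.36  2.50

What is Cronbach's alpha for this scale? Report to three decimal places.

Cronbach's alpha = 0.417

ΣVar(i) = 1.42 + 0.50 + 2.50 = 4.42
Sum of the distinct covariances = 0.85
Var(T) = 4.42 + 2 × 0.85 = 6.12
α = (k/(k−1))·(1 − ΣVar(i)/Var(T)) = (3/2)·(1 − 4.42/6.12) = 0.417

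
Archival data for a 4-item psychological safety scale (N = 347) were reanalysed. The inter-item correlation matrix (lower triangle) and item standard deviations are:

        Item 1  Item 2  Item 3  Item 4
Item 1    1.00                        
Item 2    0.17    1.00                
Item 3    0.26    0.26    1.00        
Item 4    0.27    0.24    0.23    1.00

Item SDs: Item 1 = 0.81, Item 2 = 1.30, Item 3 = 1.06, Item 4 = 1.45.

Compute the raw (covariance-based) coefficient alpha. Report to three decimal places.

Σσ²ᵢ = 0.81² + 1.30² + 1.06² + 1.45² = 5.5722
Covariances σ_ij = r_ij · s_i · s_j:
  σ(Item 1,Item 2) = 0.17 × 0.81 × 1.30 = 0.1790
  σ(Item 1,Item 3) = 0.26 × 0.81 × 1.06 = 0.2232
  σ(Item 1,Item 4) = 0.27 × 0.81 × 1.45 = 0.3171
  σ(Item 2,Item 3) = 0.26 × 1.30 × 1.06 = 0.3583
  σ(Item 2,Item 4) = 0.24 × 1.30 × 1.45 = 0.4524
  σ(Item 3,Item 4) = 0.23 × 1.06 × 1.45 = 0.3535
σ²_T = Σσ²ᵢ + 2·Σσ_ij = 5.5722 + 2 × 1.8835 = 9.3392
α = (4/3)·(1 − 5.5722/9.3392) = 0.538

coefficient alpha = 0.538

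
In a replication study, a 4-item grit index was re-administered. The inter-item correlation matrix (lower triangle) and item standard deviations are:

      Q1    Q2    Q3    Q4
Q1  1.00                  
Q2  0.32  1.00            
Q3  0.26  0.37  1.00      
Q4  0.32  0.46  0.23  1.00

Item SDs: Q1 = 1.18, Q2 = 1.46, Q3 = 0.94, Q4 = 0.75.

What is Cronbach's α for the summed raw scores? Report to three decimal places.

α = 0.640

Σσ²ᵢ = 1.18² + 1.46² + 0.94² + 0.75² = 4.9701
Covariances σ_ij = r_ij · s_i · s_j:
  σ(Q1,Q2) = 0.32 × 1.18 × 1.46 = 0.5513
  σ(Q1,Q3) = 0.26 × 1.18 × 0.94 = 0.2884
  σ(Q1,Q4) = 0.32 × 1.18 × 0.75 = 0.2832
  σ(Q2,Q3) = 0.37 × 1.46 × 0.94 = 0.5078
  σ(Q2,Q4) = 0.46 × 1.46 × 0.75 = 0.5037
  σ(Q3,Q4) = 0.23 × 0.94 × 0.75 = 0.1622
σ²_T = Σσ²ᵢ + 2·Σσ_ij = 4.9701 + 2 × 2.2966 = 9.5633
α = (4/3)·(1 − 4.9701/9.5633) = 0.640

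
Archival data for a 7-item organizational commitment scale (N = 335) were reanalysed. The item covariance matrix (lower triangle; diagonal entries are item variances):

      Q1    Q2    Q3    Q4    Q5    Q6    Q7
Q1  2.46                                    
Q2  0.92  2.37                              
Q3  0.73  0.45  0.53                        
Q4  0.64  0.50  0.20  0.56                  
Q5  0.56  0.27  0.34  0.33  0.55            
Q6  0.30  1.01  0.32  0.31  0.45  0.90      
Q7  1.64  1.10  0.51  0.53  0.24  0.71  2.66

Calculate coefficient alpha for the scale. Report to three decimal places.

Σσ²ᵢ = 2.46 + 2.37 + 0.53 + 0.56 + 0.55 + 0.90 + 2.66 = 10.03
Sum of the distinct covariances = 12.06
σ²_T = 10.03 + 2 × 12.06 = 34.15
α = (k/(k−1))·(1 − Σσ²ᵢ/σ²_T) = (7/6)·(1 − 10.03/34.15) = 0.824

coefficient alpha = 0.824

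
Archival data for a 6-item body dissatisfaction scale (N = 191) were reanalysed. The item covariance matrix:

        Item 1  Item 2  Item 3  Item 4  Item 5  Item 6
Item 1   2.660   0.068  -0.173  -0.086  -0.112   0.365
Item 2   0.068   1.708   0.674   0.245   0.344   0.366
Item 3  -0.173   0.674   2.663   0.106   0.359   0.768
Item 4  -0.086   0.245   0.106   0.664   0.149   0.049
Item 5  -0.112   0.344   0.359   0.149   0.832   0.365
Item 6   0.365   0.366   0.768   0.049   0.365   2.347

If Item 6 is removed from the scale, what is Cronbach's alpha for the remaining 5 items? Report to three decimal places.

Cronbach's alpha = 0.337

Remaining items: Item 1, Item 2, Item 3, Item 4, Item 5 (k = 5).
Σσᵢ² = 2.660 + 1.708 + 2.663 + 0.664 + 0.832 = 8.527
Var(T) = 8.527 + 2 × 1.574 = 11.675
α (item deleted) = (5/4)·(1 − 8.527/11.675) = 0.337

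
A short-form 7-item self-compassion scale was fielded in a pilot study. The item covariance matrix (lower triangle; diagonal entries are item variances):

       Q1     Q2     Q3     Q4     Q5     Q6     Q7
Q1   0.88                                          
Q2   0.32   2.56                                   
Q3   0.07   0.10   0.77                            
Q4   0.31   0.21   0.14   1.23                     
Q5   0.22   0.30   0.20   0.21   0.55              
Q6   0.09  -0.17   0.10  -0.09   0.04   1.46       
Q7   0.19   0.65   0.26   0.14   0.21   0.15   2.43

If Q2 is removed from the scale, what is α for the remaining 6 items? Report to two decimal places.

Remaining items: Q1, Q3, Q4, Q5, Q6, Q7 (k = 6).
Σσ²ᵢ = 0.88 + 0.77 + 1.23 + 0.55 + 1.46 + 2.43 = 7.32
σ²_T = 7.32 + 2 × 2.24 = 11.80
α (item deleted) = (6/5)·(1 − 7.32/11.80) = 0.46

α = 0.46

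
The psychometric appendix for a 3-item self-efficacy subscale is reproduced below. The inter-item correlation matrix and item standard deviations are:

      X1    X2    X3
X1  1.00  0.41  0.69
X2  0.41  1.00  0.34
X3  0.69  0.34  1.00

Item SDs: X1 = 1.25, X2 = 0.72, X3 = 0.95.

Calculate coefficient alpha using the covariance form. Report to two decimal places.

Σσ²ᵢ = 1.25² + 0.72² + 0.95² = 2.9834
Covariances σ_ij = r_ij · s_i · s_j:
  σ(X1,X2) = 0.41 × 1.25 × 0.72 = 0.3690
  σ(X1,X3) = 0.69 × 1.25 × 0.95 = 0.8194
  σ(X2,X3) = 0.34 × 0.72 × 0.95 = 0.2326
σ²_T = Σσ²ᵢ + 2·Σσ_ij = 2.9834 + 2 × 1.4210 = 5.8254
α = (3/2)·(1 − 2.9834/5.8254) = 0.73

α = 0.73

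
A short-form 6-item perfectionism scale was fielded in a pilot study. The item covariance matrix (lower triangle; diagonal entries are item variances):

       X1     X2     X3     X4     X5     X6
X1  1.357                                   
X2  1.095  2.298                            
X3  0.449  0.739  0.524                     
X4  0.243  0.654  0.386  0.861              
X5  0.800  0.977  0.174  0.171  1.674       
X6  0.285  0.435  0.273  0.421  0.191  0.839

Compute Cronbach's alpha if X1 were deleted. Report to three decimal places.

Cronbach's alpha = 0.735

Remaining items: X2, X3, X4, X5, X6 (k = 5).
Σσ²ᵢ = 2.298 + 0.524 + 0.861 + 1.674 + 0.839 = 6.196
σ²_T = 6.196 + 2 × 4.421 = 15.038
α (item deleted) = (5/4)·(1 − 6.196/15.038) = 0.735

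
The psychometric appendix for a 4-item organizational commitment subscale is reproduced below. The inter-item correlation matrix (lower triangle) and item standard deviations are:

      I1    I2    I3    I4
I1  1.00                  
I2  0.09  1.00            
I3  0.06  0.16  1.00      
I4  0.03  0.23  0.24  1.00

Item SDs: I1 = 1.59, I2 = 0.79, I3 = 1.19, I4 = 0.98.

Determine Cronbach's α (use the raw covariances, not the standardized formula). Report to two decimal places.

α = 0.32

Σσ²ᵢ = 1.59² + 0.79² + 1.19² + 0.98² = 5.5287
Covariances σ_ij = r_ij · s_i · s_j:
  σ(I1,I2) = 0.09 × 1.59 × 0.79 = 0.1130
  σ(I1,I3) = 0.06 × 1.59 × 1.19 = 0.1135
  σ(I1,I4) = 0.03 × 1.59 × 0.98 = 0.0467
  σ(I2,I3) = 0.16 × 0.79 × 1.19 = 0.1504
  σ(I2,I4) = 0.23 × 0.79 × 0.98 = 0.1781
  σ(I3,I4) = 0.24 × 1.19 × 0.98 = 0.2799
σ²_T = Σσ²ᵢ + 2·Σσ_ij = 5.5287 + 2 × 0.8816 = 7.2919
α = (4/3)·(1 − 5.5287/7.2919) = 0.32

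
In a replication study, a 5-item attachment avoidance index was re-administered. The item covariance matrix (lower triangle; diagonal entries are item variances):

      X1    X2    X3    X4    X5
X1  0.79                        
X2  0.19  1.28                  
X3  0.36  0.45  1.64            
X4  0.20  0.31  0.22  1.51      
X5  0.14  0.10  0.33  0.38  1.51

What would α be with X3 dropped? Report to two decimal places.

α = 0.46

Remaining items: X1, X2, X4, X5 (k = 4).
sum of item variances = 0.79 + 1.28 + 1.51 + 1.51 = 5.09
σ²_T = 5.09 + 2 × 1.32 = 7.73
α (item deleted) = (4/3)·(1 − 5.09/7.73) = 0.46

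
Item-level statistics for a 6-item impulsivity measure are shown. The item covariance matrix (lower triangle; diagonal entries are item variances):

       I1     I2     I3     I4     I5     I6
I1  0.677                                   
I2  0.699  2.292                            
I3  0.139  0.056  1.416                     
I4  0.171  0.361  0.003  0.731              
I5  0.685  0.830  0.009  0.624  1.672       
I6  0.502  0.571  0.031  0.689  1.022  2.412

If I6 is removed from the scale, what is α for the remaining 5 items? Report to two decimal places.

Remaining items: I1, I2, I3, I4, I5 (k = 5).
Σσᵢ² = 0.677 + 2.292 + 1.416 + 0.731 + 1.672 = 6.788
σ²_T = 6.788 + 2 × 3.577 = 13.942
α (item deleted) = (5/4)·(1 − 6.788/13.942) = 0.64

α = 0.64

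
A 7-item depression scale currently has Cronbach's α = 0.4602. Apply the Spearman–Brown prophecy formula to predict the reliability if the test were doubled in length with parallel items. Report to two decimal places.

Length factor m = 2
α' = m·α / (1 + (m−1)·α)
   = 2 × 0.4602 / (1 + (2 − 1) × 0.4602)
   = 0.9204 / 1.4602 = 0.63

predicted reliability = 0.63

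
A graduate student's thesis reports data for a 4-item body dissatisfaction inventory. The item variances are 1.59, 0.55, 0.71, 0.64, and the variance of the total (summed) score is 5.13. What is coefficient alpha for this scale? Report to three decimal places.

Σσ²ᵢ = 1.59 + 0.55 + 0.71 + 0.64 = 3.49
α = (k/(k−1))·(1 − Σσ²ᵢ/Var(T)) = (4/3)·(1 − 3.49/5.13) = 0.426

coefficient alpha = 0.426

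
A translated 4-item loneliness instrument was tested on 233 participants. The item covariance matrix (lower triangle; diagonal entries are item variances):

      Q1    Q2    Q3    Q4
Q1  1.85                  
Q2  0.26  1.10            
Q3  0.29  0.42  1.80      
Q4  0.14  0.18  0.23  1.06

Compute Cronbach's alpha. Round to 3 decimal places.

α = 0.458

ΣVar(i) = 1.85 + 1.10 + 1.80 + 1.06 = 5.81
Sum of the distinct covariances = 1.52
Var(T) = 5.81 + 2 × 1.52 = 8.85
α = (k/(k−1))·(1 − ΣVar(i)/Var(T)) = (4/3)·(1 − 5.81/8.85) = 0.458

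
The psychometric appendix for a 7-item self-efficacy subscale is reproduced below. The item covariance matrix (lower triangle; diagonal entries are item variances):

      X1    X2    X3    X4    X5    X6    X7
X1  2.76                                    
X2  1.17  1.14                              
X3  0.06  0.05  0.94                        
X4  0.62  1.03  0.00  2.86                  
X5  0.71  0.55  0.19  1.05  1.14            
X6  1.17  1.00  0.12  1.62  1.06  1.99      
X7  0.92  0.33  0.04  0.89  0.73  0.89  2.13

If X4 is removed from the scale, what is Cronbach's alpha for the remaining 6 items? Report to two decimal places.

Remaining items: X1, X2, X3, X5, X6, X7 (k = 6).
Σσ²ᵢ = 2.76 + 1.14 + 0.94 + 1.14 + 1.99 + 2.13 = 10.10
Var(T) = 10.10 + 2 × 8.99 = 28.08
α (item deleted) = (6/5)·(1 − 10.10/28.08) = 0.77

α = 0.77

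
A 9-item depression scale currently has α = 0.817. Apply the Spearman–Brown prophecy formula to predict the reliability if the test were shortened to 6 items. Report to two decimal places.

Length factor m = 6/9 = 0.6667
α' = m·α / (1 − (1−m)·α)
   = 6/9 × 0.817 / (1 − (1 − 6/9) × 0.817)
   = 0.5447 / 0.7277 = 0.75

predicted reliability = 0.75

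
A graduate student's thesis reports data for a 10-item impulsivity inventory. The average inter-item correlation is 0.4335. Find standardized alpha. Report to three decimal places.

Standardized α = k·r̄ / (1 + (k−1)·r̄) = 10 × 0.4335 / (1 + 9 × 0.4335)
  = 4.3350 / 4.9015 = 0.884

standardized alpha = 0.884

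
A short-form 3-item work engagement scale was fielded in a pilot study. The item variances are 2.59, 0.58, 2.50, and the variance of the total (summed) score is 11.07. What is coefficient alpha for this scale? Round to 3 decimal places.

Σσᵢ² = 2.59 + 0.58 + 2.50 = 5.67
α = (k/(k−1))·(1 − Σσᵢ²/total variance) = (3/2)·(1 − 5.67/11.07) = 0.732

α = 0.732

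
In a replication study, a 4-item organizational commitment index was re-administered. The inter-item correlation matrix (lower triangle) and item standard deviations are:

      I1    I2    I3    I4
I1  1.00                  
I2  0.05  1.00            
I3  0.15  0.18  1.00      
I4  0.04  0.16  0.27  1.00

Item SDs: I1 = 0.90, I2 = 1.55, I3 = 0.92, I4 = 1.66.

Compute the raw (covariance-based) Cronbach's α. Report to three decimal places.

α = 0.375

Σσ²ᵢ = 0.90² + 1.55² + 0.92² + 1.66² = 6.8145
Covariances σ_ij = r_ij · s_i · s_j:
  σ(I1,I2) = 0.05 × 0.90 × 1.55 = 0.0698
  σ(I1,I3) = 0.15 × 0.90 × 0.92 = 0.1242
  σ(I1,I4) = 0.04 × 0.90 × 1.66 = 0.0598
  σ(I2,I3) = 0.18 × 1.55 × 0.92 = 0.2567
  σ(I2,I4) = 0.16 × 1.55 × 1.66 = 0.4117
  σ(I3,I4) = 0.27 × 0.92 × 1.66 = 0.4123
σ²_T = Σσ²ᵢ + 2·Σσ_ij = 6.8145 + 2 × 1.3345 = 9.4835
α = (4/3)·(1 − 6.8145/9.4835) = 0.375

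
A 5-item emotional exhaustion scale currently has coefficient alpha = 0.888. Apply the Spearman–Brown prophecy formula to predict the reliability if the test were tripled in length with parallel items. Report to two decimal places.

predicted reliability = 0.96

Length factor m = 3
α' = m·α / (1 + (m−1)·α)
   = 3 × 0.888 / (1 + (3 − 1) × 0.888)
   = 2.6640 / 2.7760 = 0.96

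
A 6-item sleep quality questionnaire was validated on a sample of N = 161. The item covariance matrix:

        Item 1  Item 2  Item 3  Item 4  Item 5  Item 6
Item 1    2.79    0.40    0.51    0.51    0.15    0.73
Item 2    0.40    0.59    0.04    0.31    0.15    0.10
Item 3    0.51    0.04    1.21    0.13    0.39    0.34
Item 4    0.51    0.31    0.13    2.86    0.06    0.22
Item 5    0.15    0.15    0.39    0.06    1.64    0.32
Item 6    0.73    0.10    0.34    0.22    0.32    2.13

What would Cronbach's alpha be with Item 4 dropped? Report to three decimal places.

α = 0.535

Remaining items: Item 1, Item 2, Item 3, Item 5, Item 6 (k = 5).
sum of item variances = 2.79 + 0.59 + 1.21 + 1.64 + 2.13 = 8.36
total variance = 8.36 + 2 × 3.13 = 14.62
α (item deleted) = (5/4)·(1 − 8.36/14.62) = 0.535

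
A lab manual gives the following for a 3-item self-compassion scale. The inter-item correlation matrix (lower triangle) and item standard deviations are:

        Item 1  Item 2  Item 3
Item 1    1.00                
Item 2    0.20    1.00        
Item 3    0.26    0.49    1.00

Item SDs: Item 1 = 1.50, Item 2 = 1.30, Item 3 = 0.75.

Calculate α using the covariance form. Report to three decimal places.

α = 0.510

Σσ²ᵢ = 1.50² + 1.30² + 0.75² = 4.5025
Covariances σ_ij = r_ij · s_i · s_j:
  σ(Item 1,Item 2) = 0.20 × 1.50 × 1.30 = 0.3900
  σ(Item 1,Item 3) = 0.26 × 1.50 × 0.75 = 0.2925
  σ(Item 2,Item 3) = 0.49 × 1.30 × 0.75 = 0.4778
σ²_T = Σσ²ᵢ + 2·Σσ_ij = 4.5025 + 2 × 1.1603 = 6.8231
α = (3/2)·(1 − 4.5025/6.8231) = 0.510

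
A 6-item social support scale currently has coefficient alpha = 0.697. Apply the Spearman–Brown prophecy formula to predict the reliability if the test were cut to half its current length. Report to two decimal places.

predicted reliability = 0.53

Length factor m = 1/2
α' = m·α / (1 − (1−m)·α)
   = 1/2 × 0.697 / (1 − (1 − 1/2) × 0.697)
   = 0.3485 / 0.6515 = 0.53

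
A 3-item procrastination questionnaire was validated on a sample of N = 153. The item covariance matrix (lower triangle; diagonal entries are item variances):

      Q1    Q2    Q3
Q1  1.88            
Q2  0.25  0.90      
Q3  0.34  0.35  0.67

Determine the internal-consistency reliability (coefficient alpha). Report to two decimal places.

α = 0.53

Σσᵢ² = 1.88 + 0.90 + 0.67 = 3.45
Sum of off-diagonal covariances = 0.94
σ²_T = 3.45 + 2 × 0.94 = 5.33
α = (k/(k−1))·(1 − Σσᵢ²/σ²_T) = (3/2)·(1 − 3.45/5.33) = 0.53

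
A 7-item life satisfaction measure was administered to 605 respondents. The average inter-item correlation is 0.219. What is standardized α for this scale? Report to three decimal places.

Standardized α = k·r̄ / (1 + (k−1)·r̄) = 7 × 0.219 / (1 + 6 × 0.219)
  = 1.5330 / 2.3140 = 0.662

α = 0.662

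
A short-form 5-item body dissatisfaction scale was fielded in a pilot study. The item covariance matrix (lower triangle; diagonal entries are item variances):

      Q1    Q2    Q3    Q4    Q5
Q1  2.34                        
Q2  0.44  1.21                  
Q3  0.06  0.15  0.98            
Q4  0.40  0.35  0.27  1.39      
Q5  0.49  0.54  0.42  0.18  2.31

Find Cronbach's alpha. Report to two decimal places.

Σσᵢ² = 2.34 + 1.21 + 0.98 + 1.39 + 2.31 = 8.23
Σ_{i<j} σ_ij = 3.30
σ²_T = 8.23 + 2 × 3.30 = 14.83
α = (k/(k−1))·(1 − Σσᵢ²/σ²_T) = (5/4)·(1 − 8.23/14.83) = 0.56

α = 0.56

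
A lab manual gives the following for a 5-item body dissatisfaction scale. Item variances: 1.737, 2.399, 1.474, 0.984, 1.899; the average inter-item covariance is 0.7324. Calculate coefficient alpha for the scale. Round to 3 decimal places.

Σσᵢ² = 1.737 + 2.399 + 1.474 + 0.984 + 1.899 = 8.493
Sum of the 10 distinct covariances = 10 × 0.7324 = 7.3240
σ²_total = Σσᵢ² + 2·Σcov = 8.493 + 2 × 7.3240 = 23.1410
α = (5/4)·(1 − 8.493/23.1410) = 0.791

coefficient alpha = 0.791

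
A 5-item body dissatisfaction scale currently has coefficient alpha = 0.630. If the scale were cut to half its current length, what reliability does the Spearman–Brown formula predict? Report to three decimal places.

predicted reliability = 0.460

Length factor m = 1/2
α' = m·α / (1 − (1−m)·α)
   = 1/2 × 0.630 / (1 − (1 − 1/2) × 0.630)
   = 0.3150 / 0.6850 = 0.460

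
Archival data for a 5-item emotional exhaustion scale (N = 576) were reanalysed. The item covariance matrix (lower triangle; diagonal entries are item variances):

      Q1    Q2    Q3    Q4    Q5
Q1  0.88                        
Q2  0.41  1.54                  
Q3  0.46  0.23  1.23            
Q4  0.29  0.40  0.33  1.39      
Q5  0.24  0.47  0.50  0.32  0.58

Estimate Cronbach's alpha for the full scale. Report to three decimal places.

Σσ²ᵢ = 0.88 + 1.54 + 1.23 + 1.39 + 0.58 = 5.62
Sum of off-diagonal covariances = 3.65
σ²_T = 5.62 + 2 × 3.65 = 12.92
α = (k/(k−1))·(1 − Σσ²ᵢ/σ²_T) = (5/4)·(1 − 5.62/12.92) = 0.706

Cronbach's alpha = 0.706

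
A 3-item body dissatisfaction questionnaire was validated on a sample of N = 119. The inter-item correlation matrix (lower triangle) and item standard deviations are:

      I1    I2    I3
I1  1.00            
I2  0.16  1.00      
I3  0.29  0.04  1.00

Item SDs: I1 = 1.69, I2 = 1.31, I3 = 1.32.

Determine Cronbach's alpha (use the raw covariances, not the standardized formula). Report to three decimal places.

Σσ²ᵢ = 1.69² + 1.31² + 1.32² = 6.3146
Covariances σ_ij = r_ij · s_i · s_j:
  σ(I1,I2) = 0.16 × 1.69 × 1.31 = 0.3542
  σ(I1,I3) = 0.29 × 1.69 × 1.32 = 0.6469
  σ(I2,I3) = 0.04 × 1.31 × 1.32 = 0.0692
σ²_T = Σσ²ᵢ + 2·Σσ_ij = 6.3146 + 2 × 1.0703 = 8.4552
α = (3/2)·(1 − 6.3146/8.4552) = 0.380

Cronbach's alpha = 0.380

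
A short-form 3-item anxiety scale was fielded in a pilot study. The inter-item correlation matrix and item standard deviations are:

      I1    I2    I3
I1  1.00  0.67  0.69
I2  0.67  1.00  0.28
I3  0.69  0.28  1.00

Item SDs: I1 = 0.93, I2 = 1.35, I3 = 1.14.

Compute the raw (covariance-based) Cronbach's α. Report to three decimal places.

Σσ²ᵢ = 0.93² + 1.35² + 1.14² = 3.9870
Covariances σ_ij = r_ij · s_i · s_j:
  σ(I1,I2) = 0.67 × 0.93 × 1.35 = 0.8412
  σ(I1,I3) = 0.69 × 0.93 × 1.14 = 0.7315
  σ(I2,I3) = 0.28 × 1.35 × 1.14 = 0.4309
σ²_T = Σσ²ᵢ + 2·Σσ_ij = 3.9870 + 2 × 2.0036 = 7.9942
α = (3/2)·(1 − 3.9870/7.9942) = 0.752

Cronbach's α = 0.752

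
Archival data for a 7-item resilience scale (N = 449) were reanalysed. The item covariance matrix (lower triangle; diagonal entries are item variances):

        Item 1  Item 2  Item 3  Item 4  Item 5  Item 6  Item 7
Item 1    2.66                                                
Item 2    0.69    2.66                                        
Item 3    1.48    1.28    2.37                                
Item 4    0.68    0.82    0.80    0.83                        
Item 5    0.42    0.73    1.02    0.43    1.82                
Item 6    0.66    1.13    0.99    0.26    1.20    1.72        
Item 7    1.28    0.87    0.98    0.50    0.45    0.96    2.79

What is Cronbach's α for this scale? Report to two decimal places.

Σσᵢ² = 2.66 + 2.66 + 2.37 + 0.83 + 1.82 + 1.72 + 2.79 = 14.85
Sum of off-diagonal covariances = 17.63
Var(T) = 14.85 + 2 × 17.63 = 50.11
α = (k/(k−1))·(1 − Σσᵢ²/Var(T)) = (7/6)·(1 − 14.85/50.11) = 0.82

α = 0.82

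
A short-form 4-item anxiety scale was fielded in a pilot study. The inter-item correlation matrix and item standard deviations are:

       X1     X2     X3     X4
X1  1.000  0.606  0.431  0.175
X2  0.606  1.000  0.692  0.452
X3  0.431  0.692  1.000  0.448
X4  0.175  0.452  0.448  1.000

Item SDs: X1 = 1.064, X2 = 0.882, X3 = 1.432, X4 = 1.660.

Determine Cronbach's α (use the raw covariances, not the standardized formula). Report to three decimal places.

Σσ²ᵢ = 1.064² + 0.882² + 1.432² + 1.660² = 6.7162
Covariances σ_ij = r_ij · s_i · s_j:
  σ(X1,X2) = 0.606 × 1.064 × 0.882 = 0.5687
  σ(X1,X3) = 0.431 × 1.064 × 1.432 = 0.6567
  σ(X1,X4) = 0.175 × 1.064 × 1.660 = 0.3091
  σ(X2,X3) = 0.692 × 0.882 × 1.432 = 0.8740
  σ(X2,X4) = 0.452 × 0.882 × 1.660 = 0.6618
  σ(X3,X4) = 0.448 × 1.432 × 1.660 = 1.0649
σ²_T = Σσ²ᵢ + 2·Σσ_ij = 6.7162 + 2 × 4.1352 = 14.9866
α = (4/3)·(1 − 6.7162/14.9866) = 0.736

Cronbach's α = 0.736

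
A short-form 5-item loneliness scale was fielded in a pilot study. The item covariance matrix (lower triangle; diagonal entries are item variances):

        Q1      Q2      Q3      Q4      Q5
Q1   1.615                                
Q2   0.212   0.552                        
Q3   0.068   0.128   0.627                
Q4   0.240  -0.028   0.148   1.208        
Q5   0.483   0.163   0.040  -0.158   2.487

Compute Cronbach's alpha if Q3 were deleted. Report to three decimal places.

Remaining items: Q1, Q2, Q4, Q5 (k = 4).
Σσ²ᵢ = 1.615 + 0.552 + 1.208 + 2.487 = 5.862
Var(T) = 5.862 + 2 × 0.912 = 7.686
α (item deleted) = (4/3)·(1 − 5.862/7.686) = 0.316

α = 0.316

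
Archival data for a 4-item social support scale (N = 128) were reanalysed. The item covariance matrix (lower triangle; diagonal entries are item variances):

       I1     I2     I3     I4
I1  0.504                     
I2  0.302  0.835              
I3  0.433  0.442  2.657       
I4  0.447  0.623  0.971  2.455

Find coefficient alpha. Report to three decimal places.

ΣVar(i) = 0.504 + 0.835 + 2.657 + 2.455 = 6.451
Sum of off-diagonal covariances = 3.218
total variance = 6.451 + 2 × 3.218 = 12.887
α = (k/(k−1))·(1 − ΣVar(i)/total variance) = (4/3)·(1 − 6.451/12.887) = 0.666

coefficient alpha = 0.666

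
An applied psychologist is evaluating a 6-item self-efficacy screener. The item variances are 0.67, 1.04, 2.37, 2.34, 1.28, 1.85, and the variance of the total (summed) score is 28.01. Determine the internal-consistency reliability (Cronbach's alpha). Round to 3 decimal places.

α = 0.791

Σσᵢ² = 0.67 + 1.04 + 2.37 + 2.34 + 1.28 + 1.85 = 9.55
α = (k/(k−1))·(1 − Σσᵢ²/total variance) = (6/5)·(1 − 9.55/28.01) = 0.791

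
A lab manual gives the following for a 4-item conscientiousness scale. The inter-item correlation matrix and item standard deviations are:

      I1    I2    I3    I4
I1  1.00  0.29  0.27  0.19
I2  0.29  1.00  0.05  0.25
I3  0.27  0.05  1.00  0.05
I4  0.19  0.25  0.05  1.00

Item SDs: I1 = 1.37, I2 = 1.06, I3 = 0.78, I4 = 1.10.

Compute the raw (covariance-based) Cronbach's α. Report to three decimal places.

Cronbach's α = 0.484

Σσ²ᵢ = 1.37² + 1.06² + 0.78² + 1.10² = 4.8189
Covariances σ_ij = r_ij · s_i · s_j:
  σ(I1,I2) = 0.29 × 1.37 × 1.06 = 0.4211
  σ(I1,I3) = 0.27 × 1.37 × 0.78 = 0.2885
  σ(I1,I4) = 0.19 × 1.37 × 1.10 = 0.2863
  σ(I2,I3) = 0.05 × 1.06 × 0.78 = 0.0413
  σ(I2,I4) = 0.25 × 1.06 × 1.10 = 0.2915
  σ(I3,I4) = 0.05 × 0.78 × 1.10 = 0.0429
σ²_T = Σσ²ᵢ + 2·Σσ_ij = 4.8189 + 2 × 1.3716 = 7.5621
α = (4/3)·(1 − 4.8189/7.5621) = 0.484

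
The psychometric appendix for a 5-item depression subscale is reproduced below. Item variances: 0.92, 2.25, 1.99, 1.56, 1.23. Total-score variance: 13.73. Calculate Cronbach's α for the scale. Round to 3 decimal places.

Cronbach's α = 0.526

Σσᵢ² = 0.92 + 2.25 + 1.99 + 1.56 + 1.23 = 7.95
α = (k/(k−1))·(1 − Σσᵢ²/σ²_T) = (5/4)·(1 − 7.95/13.73) = 0.526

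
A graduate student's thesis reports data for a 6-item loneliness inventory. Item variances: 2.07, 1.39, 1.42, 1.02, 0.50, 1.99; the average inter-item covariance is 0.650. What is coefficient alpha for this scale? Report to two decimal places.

sum of item variances = 2.07 + 1.39 + 1.42 + 1.02 + 0.50 + 1.99 = 8.39
Sum of the 15 distinct covariances = 15 × 0.650 = 9.750
Var(T) = sum of item variances + 2·Σcov = 8.39 + 2 × 9.750 = 27.890
α = (6/5)·(1 − 8.39/27.890) = 0.84

coefficient alpha = 0.84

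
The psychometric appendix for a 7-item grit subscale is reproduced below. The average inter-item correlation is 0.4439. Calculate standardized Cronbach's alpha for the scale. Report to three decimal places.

Standardized α = k·r̄ / (1 + (k−1)·r̄) = 7 × 0.4439 / (1 + 6 × 0.4439)
  = 3.1073 / 3.6634 = 0.848

α = 0.848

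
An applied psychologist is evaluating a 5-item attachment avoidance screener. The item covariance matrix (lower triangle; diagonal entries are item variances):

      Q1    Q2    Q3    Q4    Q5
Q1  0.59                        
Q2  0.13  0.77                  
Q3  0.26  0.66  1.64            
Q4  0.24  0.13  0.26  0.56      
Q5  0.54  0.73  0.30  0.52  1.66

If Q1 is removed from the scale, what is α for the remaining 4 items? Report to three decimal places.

Remaining items: Q2, Q3, Q4, Q5 (k = 4).
Σσᵢ² = 0.77 + 1.64 + 0.56 + 1.66 = 4.63
σ²_T = 4.63 + 2 × 2.60 = 9.83
α (item deleted) = (4/3)·(1 − 4.63/9.83) = 0.705

α = 0.705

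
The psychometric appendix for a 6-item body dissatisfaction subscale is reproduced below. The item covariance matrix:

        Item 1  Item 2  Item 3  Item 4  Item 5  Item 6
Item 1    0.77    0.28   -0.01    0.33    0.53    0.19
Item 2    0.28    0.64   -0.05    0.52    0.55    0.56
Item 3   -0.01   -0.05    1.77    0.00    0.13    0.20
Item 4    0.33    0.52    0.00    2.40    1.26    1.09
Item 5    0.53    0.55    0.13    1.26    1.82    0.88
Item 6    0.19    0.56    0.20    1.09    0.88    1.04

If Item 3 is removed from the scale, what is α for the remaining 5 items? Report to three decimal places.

Remaining items: Item 1, Item 2, Item 4, Item 5, Item 6 (k = 5).
ΣVar(i) = 0.77 + 0.64 + 2.40 + 1.82 + 1.04 = 6.67
Var(T) = 6.67 + 2 × 6.19 = 19.05
α (item deleted) = (5/4)·(1 − 6.67/19.05) = 0.812

α = 0.812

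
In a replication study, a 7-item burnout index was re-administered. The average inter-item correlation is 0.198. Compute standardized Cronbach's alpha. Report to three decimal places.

Standardized α = k·r̄ / (1 + (k−1)·r̄) = 7 × 0.198 / (1 + 6 × 0.198)
  = 1.3860 / 2.1880 = 0.633

α = 0.633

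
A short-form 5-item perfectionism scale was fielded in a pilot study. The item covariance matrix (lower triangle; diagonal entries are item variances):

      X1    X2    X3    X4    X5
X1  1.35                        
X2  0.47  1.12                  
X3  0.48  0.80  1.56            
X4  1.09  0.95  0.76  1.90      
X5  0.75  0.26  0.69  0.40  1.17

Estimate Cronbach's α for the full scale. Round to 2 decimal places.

α = 0.81

Σσ²ᵢ = 1.35 + 1.12 + 1.56 + 1.90 + 1.17 = 7.10
Σ_{i<j} σ_ij = 6.65
σ²_T = 7.10 + 2 × 6.65 = 20.40
α = (k/(k−1))·(1 − Σσ²ᵢ/σ²_T) = (5/4)·(1 − 7.10/20.40) = 0.81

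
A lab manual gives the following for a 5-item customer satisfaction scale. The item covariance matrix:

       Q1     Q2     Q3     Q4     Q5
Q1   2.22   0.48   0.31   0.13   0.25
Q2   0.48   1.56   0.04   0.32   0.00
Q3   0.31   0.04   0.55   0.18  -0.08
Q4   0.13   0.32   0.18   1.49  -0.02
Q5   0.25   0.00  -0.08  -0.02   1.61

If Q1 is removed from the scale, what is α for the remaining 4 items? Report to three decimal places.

Remaining items: Q2, Q3, Q4, Q5 (k = 4).
Σσᵢ² = 1.56 + 0.55 + 1.49 + 1.61 = 5.21
total variance = 5.21 + 2 × 0.44 = 6.09
α (item deleted) = (4/3)·(1 − 5.21/6.09) = 0.193

α = 0.193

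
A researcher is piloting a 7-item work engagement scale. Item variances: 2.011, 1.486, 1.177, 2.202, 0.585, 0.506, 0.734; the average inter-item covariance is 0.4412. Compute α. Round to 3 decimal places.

α = 0.794

Σσᵢ² = 2.011 + 1.486 + 1.177 + 2.202 + 0.585 + 0.506 + 0.734 = 8.701
Sum of the 21 distinct covariances = 21 × 0.4412 = 9.2652
σ²_total = Σσᵢ² + 2·Σcov = 8.701 + 2 × 9.2652 = 27.2314
α = (7/6)·(1 − 8.701/27.2314) = 0.794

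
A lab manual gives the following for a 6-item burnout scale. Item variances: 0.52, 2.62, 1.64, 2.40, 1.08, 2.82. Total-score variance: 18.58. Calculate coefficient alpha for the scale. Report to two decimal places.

α = 0.48

Σσ²ᵢ = 0.52 + 2.62 + 1.64 + 2.40 + 1.08 + 2.82 = 11.08
α = (k/(k−1))·(1 − Σσ²ᵢ/σ²_total) = (6/5)·(1 − 11.08/18.58) = 0.48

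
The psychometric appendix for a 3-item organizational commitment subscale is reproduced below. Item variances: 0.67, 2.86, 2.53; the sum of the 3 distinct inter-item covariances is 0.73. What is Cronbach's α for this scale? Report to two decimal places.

Σσ²ᵢ = 0.67 + 2.86 + 2.53 = 6.06
Sum of distinct covariances = 0.73
σ²_T = Σσ²ᵢ + 2·Σcov = 6.06 + 2 × 0.73 = 7.52
α = (3/2)·(1 − 6.06/7.52) = 0.29

α = 0.29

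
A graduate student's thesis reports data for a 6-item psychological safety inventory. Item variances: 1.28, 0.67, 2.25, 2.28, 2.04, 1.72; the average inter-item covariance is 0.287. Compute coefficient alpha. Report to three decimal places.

ΣVar(i) = 1.28 + 0.67 + 2.25 + 2.28 + 2.04 + 1.72 = 10.24
Sum of the 15 distinct covariances = 15 × 0.287 = 4.305
Var(T) = ΣVar(i) + 2·Σcov = 10.24 + 2 × 4.305 = 18.850
α = (6/5)·(1 − 10.24/18.850) = 0.548

coefficient alpha = 0.548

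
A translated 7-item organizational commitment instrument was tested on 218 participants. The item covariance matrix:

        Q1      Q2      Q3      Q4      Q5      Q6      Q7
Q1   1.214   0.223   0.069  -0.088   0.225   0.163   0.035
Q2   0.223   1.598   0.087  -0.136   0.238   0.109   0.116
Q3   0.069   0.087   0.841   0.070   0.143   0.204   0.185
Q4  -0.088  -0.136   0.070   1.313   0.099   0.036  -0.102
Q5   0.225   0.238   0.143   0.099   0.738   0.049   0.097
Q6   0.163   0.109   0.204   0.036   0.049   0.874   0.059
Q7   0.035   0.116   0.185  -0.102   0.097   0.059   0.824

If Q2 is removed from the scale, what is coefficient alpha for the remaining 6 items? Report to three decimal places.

α = 0.360

Remaining items: Q1, Q3, Q4, Q5, Q6, Q7 (k = 6).
sum of item variances = 1.214 + 0.841 + 1.313 + 0.738 + 0.874 + 0.824 = 5.804
Var(T) = 5.804 + 2 × 1.244 = 8.292
α (item deleted) = (6/5)·(1 − 5.804/8.292) = 0.360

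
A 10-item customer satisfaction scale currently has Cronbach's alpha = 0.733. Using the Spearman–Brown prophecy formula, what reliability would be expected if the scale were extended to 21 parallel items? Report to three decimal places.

Length factor m = 21/10 = 2.1000
α' = m·α / (1 + (m−1)·α)
   = 21/10 × 0.733 / (1 + (21/10 − 1) × 0.733)
   = 1.5393 / 1.8063 = 0.852

predicted reliability = 0.852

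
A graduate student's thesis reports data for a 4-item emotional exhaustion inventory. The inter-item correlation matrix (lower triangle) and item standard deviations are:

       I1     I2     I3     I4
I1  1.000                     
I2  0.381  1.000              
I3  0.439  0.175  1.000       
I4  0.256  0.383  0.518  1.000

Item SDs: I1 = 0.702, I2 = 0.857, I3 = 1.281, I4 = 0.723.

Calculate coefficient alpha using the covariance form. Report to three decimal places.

α = 0.660

Σσ²ᵢ = 0.702² + 0.857² + 1.281² + 0.723² = 3.3909
Covariances σ_ij = r_ij · s_i · s_j:
  σ(I1,I2) = 0.381 × 0.702 × 0.857 = 0.2292
  σ(I1,I3) = 0.439 × 0.702 × 1.281 = 0.3948
  σ(I1,I4) = 0.256 × 0.702 × 0.723 = 0.1299
  σ(I2,I3) = 0.175 × 0.857 × 1.281 = 0.1921
  σ(I2,I4) = 0.383 × 0.857 × 0.723 = 0.2373
  σ(I3,I4) = 0.518 × 1.281 × 0.723 = 0.4798
σ²_T = Σσ²ᵢ + 2·Σσ_ij = 3.3909 + 2 × 1.6631 = 6.7171
α = (4/3)·(1 − 3.3909/6.7171) = 0.660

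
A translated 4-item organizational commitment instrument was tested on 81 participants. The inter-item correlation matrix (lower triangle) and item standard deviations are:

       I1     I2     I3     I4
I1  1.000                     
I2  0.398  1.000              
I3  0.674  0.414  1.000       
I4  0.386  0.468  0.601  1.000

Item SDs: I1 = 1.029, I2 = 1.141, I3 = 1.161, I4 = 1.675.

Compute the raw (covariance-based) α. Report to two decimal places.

α = 0.78

Σσ²ᵢ = 1.029² + 1.141² + 1.161² + 1.675² = 6.5143
Covariances σ_ij = r_ij · s_i · s_j:
  σ(I1,I2) = 0.398 × 1.029 × 1.141 = 0.4673
  σ(I1,I3) = 0.674 × 1.029 × 1.161 = 0.8052
  σ(I1,I4) = 0.386 × 1.029 × 1.675 = 0.6653
  σ(I2,I3) = 0.414 × 1.141 × 1.161 = 0.5484
  σ(I2,I4) = 0.468 × 1.141 × 1.675 = 0.8944
  σ(I3,I4) = 0.601 × 1.161 × 1.675 = 1.1687
σ²_T = Σσ²ᵢ + 2·Σσ_ij = 6.5143 + 2 × 4.5493 = 15.6129
α = (4/3)·(1 − 6.5143/15.6129) = 0.78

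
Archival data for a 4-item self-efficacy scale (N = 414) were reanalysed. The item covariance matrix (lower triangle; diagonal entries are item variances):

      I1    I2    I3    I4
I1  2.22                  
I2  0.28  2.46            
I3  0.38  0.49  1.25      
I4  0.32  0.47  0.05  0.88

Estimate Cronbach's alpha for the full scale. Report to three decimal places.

Cronbach's alpha = 0.492

sum of item variances = 2.22 + 2.46 + 1.25 + 0.88 = 6.81
Sum of the distinct covariances = 1.99
σ²_T = 6.81 + 2 × 1.99 = 10.79
α = (k/(k−1))·(1 − sum of item variances/σ²_T) = (4/3)·(1 − 6.81/10.79) = 0.492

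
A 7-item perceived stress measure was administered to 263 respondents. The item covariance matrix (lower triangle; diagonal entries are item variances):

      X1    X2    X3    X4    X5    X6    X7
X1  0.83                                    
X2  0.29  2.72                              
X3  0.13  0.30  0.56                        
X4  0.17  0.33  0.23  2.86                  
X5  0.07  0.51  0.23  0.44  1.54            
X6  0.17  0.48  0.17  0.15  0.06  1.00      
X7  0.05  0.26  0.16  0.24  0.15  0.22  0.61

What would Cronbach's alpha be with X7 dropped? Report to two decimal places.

α = 0.53

Remaining items: X1, X2, X3, X4, X5, X6 (k = 6).
ΣVar(i) = 0.83 + 2.72 + 0.56 + 2.86 + 1.54 + 1.00 = 9.51
σ²_T = 9.51 + 2 × 3.73 = 16.97
α (item deleted) = (6/5)·(1 − 9.51/16.97) = 0.53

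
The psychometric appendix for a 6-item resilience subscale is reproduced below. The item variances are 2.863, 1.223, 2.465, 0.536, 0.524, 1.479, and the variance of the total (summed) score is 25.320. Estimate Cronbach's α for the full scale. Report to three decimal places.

Cronbach's α = 0.769

sum of item variances = 2.863 + 1.223 + 2.465 + 0.536 + 0.524 + 1.479 = 9.090
α = (k/(k−1))·(1 − sum of item variances/σ²_T) = (6/5)·(1 − 9.090/25.320) = 0.769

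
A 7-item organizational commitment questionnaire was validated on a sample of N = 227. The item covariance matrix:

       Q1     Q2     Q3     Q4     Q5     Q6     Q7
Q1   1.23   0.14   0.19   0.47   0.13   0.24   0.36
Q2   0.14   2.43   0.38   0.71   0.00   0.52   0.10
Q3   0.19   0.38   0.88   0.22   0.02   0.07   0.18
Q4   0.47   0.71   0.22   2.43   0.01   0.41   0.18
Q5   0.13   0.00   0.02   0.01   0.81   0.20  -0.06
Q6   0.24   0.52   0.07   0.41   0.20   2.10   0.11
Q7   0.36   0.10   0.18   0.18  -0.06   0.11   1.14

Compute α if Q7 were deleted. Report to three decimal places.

α = 0.515

Remaining items: Q1, Q2, Q3, Q4, Q5, Q6 (k = 6).
ΣVar(i) = 1.23 + 2.43 + 0.88 + 2.43 + 0.81 + 2.10 = 9.88
σ²_T = 9.88 + 2 × 3.71 = 17.30
α (item deleted) = (6/5)·(1 − 9.88/17.30) = 0.515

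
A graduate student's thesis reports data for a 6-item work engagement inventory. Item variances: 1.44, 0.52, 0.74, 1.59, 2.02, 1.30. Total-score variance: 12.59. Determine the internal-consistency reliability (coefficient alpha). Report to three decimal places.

α = 0.475

sum of item variances = 1.44 + 0.52 + 0.74 + 1.59 + 2.02 + 1.30 = 7.61
α = (k/(k−1))·(1 − sum of item variances/σ²_total) = (6/5)·(1 − 7.61/12.59) = 0.475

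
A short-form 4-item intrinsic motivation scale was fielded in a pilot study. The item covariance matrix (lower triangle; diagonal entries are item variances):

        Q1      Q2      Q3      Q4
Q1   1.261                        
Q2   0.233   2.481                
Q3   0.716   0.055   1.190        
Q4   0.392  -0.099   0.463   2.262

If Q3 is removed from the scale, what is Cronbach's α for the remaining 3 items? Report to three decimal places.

Remaining items: Q1, Q2, Q4 (k = 3).
sum of item variances = 1.261 + 2.481 + 2.262 = 6.004
σ²_T = 6.004 + 2 × 0.526 = 7.056
α (item deleted) = (3/2)·(1 − 6.004/7.056) = 0.224

α = 0.224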